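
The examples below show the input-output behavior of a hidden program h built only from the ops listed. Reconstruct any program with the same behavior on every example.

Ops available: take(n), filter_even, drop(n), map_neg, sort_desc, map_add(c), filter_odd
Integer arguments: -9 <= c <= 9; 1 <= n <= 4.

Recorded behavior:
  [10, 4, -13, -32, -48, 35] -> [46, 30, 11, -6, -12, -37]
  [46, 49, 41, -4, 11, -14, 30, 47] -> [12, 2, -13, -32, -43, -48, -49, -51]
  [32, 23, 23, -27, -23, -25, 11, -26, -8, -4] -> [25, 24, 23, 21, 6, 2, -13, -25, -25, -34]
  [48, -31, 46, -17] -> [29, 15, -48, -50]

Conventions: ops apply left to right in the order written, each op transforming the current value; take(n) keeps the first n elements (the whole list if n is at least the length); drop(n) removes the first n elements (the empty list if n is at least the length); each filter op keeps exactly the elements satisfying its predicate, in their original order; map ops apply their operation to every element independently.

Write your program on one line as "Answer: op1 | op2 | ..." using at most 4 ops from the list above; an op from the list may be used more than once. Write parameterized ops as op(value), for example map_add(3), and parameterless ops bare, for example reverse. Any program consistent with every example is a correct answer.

map_add(-1) | map_add(3) | map_neg | sort_desc

Check, running the answer program on each example:
  [10, 4, -13, -32, -48, 35] -> [9, 3, -14, -33, -49, 34] -> [12, 6, -11, -30, -46, 37] -> [-12, -6, 11, 30, 46, -37] -> [46, 30, 11, -6, -12, -37]
  [46, 49, 41, -4, 11, -14, 30, 47] -> [45, 48, 40, -5, 10, -15, 29, 46] -> [48, 51, 43, -2, 13, -12, 32, 49] -> [-48, -51, -43, 2, -13, 12, -32, -49] -> [12, 2, -13, -32, -43, -48, -49, -51]
  [32, 23, 23, -27, -23, -25, 11, -26, -8, -4] -> [31, 22, 22, -28, -24, -26, 10, -27, -9, -5] -> [34, 25, 25, -25, -21, -23, 13, -24, -6, -2] -> [-34, -25, -25, 25, 21, 23, -13, 24, 6, 2] -> [25, 24, 23, 21, 6, 2, -13, -25, -25, -34]
  [48, -31, 46, -17] -> [47, -32, 45, -18] -> [50, -29, 48, -15] -> [-50, 29, -48, 15] -> [29, 15, -48, -50]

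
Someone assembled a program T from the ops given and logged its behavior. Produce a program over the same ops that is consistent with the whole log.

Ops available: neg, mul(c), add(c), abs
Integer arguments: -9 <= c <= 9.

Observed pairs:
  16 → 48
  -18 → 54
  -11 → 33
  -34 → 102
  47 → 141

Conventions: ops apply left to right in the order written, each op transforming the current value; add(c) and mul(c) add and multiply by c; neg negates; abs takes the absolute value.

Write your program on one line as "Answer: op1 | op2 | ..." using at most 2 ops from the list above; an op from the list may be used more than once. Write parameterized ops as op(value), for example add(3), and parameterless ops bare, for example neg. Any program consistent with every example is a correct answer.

abs | mul(3)

Check, running the answer program on each example:
  16 -> 16 -> 48
  -18 -> 18 -> 54
  -11 -> 11 -> 33
  -34 -> 34 -> 102
  47 -> 47 -> 141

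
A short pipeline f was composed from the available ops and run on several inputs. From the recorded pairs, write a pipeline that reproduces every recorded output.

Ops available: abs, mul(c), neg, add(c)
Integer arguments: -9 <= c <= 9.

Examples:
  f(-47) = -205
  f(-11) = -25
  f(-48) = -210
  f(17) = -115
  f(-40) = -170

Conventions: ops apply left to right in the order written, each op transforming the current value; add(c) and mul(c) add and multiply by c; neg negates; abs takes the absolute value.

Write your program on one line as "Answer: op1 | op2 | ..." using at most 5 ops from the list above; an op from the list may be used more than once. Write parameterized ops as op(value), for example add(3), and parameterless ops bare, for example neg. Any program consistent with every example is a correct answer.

add(6) | abs | neg | mul(5)

Check, running the answer program on each example:
  -47 -> -41 -> 41 -> -41 -> -205
  -11 -> -5 -> 5 -> -5 -> -25
  -48 -> -42 -> 42 -> -42 -> -210
  17 -> 23 -> 23 -> -23 -> -115
  -40 -> -34 -> 34 -> -34 -> -170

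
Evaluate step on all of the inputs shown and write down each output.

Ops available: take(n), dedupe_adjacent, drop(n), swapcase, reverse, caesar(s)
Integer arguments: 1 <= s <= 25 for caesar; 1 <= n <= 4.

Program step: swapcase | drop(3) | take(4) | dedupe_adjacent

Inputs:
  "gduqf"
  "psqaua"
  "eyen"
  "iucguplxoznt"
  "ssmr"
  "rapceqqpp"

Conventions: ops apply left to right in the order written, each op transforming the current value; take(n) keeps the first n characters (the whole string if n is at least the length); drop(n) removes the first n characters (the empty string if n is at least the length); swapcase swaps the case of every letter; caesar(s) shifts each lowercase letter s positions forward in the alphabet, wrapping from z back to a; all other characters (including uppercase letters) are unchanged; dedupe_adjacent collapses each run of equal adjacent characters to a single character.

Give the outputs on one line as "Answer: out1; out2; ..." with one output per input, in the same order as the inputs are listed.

"QF"; "AUA"; "N"; "GUPL"; "R"; "CEQ"

Execution, op by op:
  "gduqf" -> "GDUQF" -> "QF" -> "QF" -> "QF"
  "psqaua" -> "PSQAUA" -> "AUA" -> "AUA" -> "AUA"
  "eyen" -> "EYEN" -> "N" -> "N" -> "N"
  "iucguplxoznt" -> "IUCGUPLXOZNT" -> "GUPLXOZNT" -> "GUPL" -> "GUPL"
  "ssmr" -> "SSMR" -> "R" -> "R" -> "R"
  "rapceqqpp" -> "RAPCEQQPP" -> "CEQQPP" -> "CEQQ" -> "CEQ"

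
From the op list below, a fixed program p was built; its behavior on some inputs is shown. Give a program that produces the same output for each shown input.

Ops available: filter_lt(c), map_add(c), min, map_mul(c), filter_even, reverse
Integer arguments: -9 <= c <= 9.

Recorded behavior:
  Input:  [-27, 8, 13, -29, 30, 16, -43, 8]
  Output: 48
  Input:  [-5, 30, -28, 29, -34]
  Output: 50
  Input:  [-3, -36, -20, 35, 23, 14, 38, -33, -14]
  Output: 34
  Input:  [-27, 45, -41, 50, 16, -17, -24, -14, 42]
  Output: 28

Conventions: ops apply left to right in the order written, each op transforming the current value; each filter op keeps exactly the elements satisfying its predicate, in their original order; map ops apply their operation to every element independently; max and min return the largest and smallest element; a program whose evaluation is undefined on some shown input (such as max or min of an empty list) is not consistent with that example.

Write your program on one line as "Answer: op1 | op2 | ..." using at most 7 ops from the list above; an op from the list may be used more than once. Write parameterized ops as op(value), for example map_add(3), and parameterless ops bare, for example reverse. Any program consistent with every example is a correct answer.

map_add(-1) | map_add(6) | filter_lt(-9) | map_add(-2) | map_mul(-2) | min

Check, running the answer program on each example:
  [-27, 8, 13, -29, 30, 16, -43, 8] -> [-28, 7, 12, -30, 29, 15, -44, 7] -> [-22, 13, 18, -24, 35, 21, -38, 13] -> [-22, -24, -38] -> [-24, -26, -40] -> [48, 52, 80] -> 48
  [-5, 30, -28, 29, -34] -> [-6, 29, -29, 28, -35] -> [0, 35, -23, 34, -29] -> [-23, -29] -> [-25, -31] -> [50, 62] -> 50
  [-3, -36, -20, 35, 23, 14, 38, -33, -14] -> [-4, -37, -21, 34, 22, 13, 37, -34, -15] -> [2, -31, -15, 40, 28, 19, 43, -28, -9] -> [-31, -15, -28] -> [-33, -17, -30] -> [66, 34, 60] -> 34
  [-27, 45, -41, 50, 16, -17, -24, -14, 42] -> [-28, 44, -42, 49, 15, -18, -25, -15, 41] -> [-22, 50, -36, 55, 21, -12, -19, -9, 47] -> [-22, -36, -12, -19] -> [-24, -38, -14, -21] -> [48, 76, 28, 42] -> 28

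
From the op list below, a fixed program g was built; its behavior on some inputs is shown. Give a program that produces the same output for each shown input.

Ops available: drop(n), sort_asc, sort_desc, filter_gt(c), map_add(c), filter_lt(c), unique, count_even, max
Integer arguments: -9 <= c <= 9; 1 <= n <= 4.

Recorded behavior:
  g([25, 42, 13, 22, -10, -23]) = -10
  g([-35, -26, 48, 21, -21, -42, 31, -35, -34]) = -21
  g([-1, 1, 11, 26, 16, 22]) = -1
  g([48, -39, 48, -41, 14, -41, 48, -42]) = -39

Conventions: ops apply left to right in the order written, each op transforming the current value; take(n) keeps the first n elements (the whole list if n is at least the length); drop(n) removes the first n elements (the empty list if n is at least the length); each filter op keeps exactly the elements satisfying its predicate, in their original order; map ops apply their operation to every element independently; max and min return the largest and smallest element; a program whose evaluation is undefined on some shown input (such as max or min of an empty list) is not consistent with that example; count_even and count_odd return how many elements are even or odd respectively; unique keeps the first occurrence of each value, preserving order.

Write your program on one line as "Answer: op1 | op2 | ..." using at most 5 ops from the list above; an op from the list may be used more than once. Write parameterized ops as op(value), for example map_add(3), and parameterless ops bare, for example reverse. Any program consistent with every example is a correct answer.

filter_lt(1) | unique | sort_desc | max

Check, running the answer program on each example:
  [25, 42, 13, 22, -10, -23] -> [-10, -23] -> [-10, -23] -> [-10, -23] -> -10
  [-35, -26, 48, 21, -21, -42, 31, -35, -34] -> [-35, -26, -21, -42, -35, -34] -> [-35, -26, -21, -42, -34] -> [-21, -26, -34, -35, -42] -> -21
  [-1, 1, 11, 26, 16, 22] -> [-1] -> [-1] -> [-1] -> -1
  [48, -39, 48, -41, 14, -41, 48, -42] -> [-39, -41, -41, -42] -> [-39, -41, -42] -> [-39, -41, -42] -> -39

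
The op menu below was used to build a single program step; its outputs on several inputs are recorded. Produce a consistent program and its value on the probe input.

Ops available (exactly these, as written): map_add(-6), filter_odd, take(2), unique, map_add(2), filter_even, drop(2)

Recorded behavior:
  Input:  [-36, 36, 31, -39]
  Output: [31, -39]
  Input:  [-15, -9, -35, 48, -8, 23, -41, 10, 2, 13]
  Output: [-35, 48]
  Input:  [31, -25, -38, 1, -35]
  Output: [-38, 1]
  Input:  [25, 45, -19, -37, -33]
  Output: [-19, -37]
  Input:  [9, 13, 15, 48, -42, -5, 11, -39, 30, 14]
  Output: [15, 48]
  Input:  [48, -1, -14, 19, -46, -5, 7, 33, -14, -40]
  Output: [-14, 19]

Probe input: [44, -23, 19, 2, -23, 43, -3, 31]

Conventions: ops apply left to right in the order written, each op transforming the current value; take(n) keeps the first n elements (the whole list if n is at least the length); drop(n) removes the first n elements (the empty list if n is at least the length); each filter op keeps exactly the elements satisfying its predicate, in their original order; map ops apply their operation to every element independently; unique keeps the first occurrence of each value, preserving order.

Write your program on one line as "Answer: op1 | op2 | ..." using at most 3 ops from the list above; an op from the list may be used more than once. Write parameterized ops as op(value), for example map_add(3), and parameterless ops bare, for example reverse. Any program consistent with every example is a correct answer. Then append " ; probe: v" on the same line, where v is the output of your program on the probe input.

drop(2) | unique | take(2) ; probe: [19, 2]

Check, running the answer program on each example:
  [-36, 36, 31, -39] -> [31, -39] -> [31, -39] -> [31, -39]
  [-15, -9, -35, 48, -8, 23, -41, 10, 2, 13] -> [-35, 48, -8, 23, -41, 10, 2, 13] -> [-35, 48, -8, 23, -41, 10, 2, 13] -> [-35, 48]
  [31, -25, -38, 1, -35] -> [-38, 1, -35] -> [-38, 1, -35] -> [-38, 1]
  [25, 45, -19, -37, -33] -> [-19, -37, -33] -> [-19, -37, -33] -> [-19, -37]
  [9, 13, 15, 48, -42, -5, 11, -39, 30, 14] -> [15, 48, -42, -5, 11, -39, 30, 14] -> [15, 48, -42, -5, 11, -39, 30, 14] -> [15, 48]
  [48, -1, -14, 19, -46, -5, 7, 33, -14, -40] -> [-14, 19, -46, -5, 7, 33, -14, -40] -> [-14, 19, -46, -5, 7, 33, -40] -> [-14, 19]
  probe: [44, -23, 19, 2, -23, 43, -3, 31] -> [19, 2, -23, 43, -3, 31] -> [19, 2, -23, 43, -3, 31] -> [19, 2]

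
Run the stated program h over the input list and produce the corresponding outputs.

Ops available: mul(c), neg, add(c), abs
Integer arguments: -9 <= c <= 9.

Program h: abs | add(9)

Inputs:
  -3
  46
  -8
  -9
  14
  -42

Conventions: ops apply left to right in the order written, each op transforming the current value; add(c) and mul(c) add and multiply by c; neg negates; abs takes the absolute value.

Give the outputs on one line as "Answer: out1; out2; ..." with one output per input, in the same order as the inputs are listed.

12; 55; 17; 18; 23; 51

Execution, op by op:
  -3 -> 3 -> 12
  46 -> 46 -> 55
  -8 -> 8 -> 17
  -9 -> 9 -> 18
  14 -> 14 -> 23
  -42 -> 42 -> 51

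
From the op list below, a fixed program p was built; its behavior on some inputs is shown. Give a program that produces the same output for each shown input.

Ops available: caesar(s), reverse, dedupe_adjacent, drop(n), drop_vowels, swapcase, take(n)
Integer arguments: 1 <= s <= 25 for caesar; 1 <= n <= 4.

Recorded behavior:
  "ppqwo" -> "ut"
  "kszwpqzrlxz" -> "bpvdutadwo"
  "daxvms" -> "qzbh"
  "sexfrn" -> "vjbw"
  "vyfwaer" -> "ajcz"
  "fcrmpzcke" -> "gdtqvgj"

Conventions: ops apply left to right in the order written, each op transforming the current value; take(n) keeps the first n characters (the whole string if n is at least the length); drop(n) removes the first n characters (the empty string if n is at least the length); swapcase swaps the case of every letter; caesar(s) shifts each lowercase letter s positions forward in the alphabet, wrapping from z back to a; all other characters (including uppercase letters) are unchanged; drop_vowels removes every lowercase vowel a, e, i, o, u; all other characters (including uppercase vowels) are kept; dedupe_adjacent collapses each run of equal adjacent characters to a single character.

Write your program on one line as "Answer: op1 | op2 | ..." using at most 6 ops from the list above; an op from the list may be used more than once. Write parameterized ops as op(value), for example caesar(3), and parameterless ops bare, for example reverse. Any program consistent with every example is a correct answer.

drop_vowels | reverse | caesar(4) | drop(1) | dedupe_adjacent

Check, running the answer program on each example:
  "ppqwo" -> "ppqw" -> "wqpp" -> "autt" -> "utt" -> "ut"
  "kszwpqzrlxz" -> "kszwpqzrlxz" -> "zxlrzqpwzsk" -> "dbpvdutadwo" -> "bpvdutadwo" -> "bpvdutadwo"
  "daxvms" -> "dxvms" -> "smvxd" -> "wqzbh" -> "qzbh" -> "qzbh"
  "sexfrn" -> "sxfrn" -> "nrfxs" -> "rvjbw" -> "vjbw" -> "vjbw"
  "vyfwaer" -> "vyfwr" -> "rwfyv" -> "vajcz" -> "ajcz" -> "ajcz"
  "fcrmpzcke" -> "fcrmpzck" -> "kczpmrcf" -> "ogdtqvgj" -> "gdtqvgj" -> "gdtqvgj"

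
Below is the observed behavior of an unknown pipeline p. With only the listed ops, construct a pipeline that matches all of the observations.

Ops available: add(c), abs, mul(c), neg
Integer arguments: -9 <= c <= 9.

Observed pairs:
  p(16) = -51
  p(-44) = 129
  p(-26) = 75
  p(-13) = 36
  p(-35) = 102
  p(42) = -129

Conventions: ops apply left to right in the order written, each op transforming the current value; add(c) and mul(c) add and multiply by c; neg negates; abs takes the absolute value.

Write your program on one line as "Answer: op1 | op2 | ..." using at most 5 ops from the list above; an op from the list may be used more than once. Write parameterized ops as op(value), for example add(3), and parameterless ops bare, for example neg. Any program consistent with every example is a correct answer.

add(-4) | add(3) | mul(-3) | add(-6)

Check, running the answer program on each example:
  16 -> 12 -> 15 -> -45 -> -51
  -44 -> -48 -> -45 -> 135 -> 129
  -26 -> -30 -> -27 -> 81 -> 75
  -13 -> -17 -> -14 -> 42 -> 36
  -35 -> -39 -> -36 -> 108 -> 102
  42 -> 38 -> 41 -> -123 -> -129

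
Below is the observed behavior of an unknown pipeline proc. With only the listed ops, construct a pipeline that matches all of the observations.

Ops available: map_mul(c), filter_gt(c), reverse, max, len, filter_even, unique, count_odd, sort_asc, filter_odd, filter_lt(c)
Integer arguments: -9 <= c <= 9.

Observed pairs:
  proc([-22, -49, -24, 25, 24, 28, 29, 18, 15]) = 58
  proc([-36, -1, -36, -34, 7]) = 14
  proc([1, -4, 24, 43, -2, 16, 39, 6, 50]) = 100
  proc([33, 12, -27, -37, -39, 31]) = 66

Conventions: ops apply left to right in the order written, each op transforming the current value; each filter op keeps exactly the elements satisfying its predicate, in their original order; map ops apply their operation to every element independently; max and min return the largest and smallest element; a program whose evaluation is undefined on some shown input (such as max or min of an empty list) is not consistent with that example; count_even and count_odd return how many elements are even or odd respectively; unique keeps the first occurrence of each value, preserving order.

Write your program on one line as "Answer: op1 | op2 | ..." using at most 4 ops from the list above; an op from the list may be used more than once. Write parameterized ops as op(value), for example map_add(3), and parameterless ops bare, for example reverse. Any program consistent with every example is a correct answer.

unique | map_mul(2) | reverse | max

Check, running the answer program on each example:
  [-22, -49, -24, 25, 24, 28, 29, 18, 15] -> [-22, -49, -24, 25, 24, 28, 29, 18, 15] -> [-44, -98, -48, 50, 48, 56, 58, 36, 30] -> [30, 36, 58, 56, 48, 50, -48, -98, -44] -> 58
  [-36, -1, -36, -34, 7] -> [-36, -1, -34, 7] -> [-72, -2, -68, 14] -> [14, -68, -2, -72] -> 14
  [1, -4, 24, 43, -2, 16, 39, 6, 50] -> [1, -4, 24, 43, -2, 16, 39, 6, 50] -> [2, -8, 48, 86, -4, 32, 78, 12, 100] -> [100, 12, 78, 32, -4, 86, 48, -8, 2] -> 100
  [33, 12, -27, -37, -39, 31] -> [33, 12, -27, -37, -39, 31] -> [66, 24, -54, -74, -78, 62] -> [62, -78, -74, -54, 24, 66] -> 66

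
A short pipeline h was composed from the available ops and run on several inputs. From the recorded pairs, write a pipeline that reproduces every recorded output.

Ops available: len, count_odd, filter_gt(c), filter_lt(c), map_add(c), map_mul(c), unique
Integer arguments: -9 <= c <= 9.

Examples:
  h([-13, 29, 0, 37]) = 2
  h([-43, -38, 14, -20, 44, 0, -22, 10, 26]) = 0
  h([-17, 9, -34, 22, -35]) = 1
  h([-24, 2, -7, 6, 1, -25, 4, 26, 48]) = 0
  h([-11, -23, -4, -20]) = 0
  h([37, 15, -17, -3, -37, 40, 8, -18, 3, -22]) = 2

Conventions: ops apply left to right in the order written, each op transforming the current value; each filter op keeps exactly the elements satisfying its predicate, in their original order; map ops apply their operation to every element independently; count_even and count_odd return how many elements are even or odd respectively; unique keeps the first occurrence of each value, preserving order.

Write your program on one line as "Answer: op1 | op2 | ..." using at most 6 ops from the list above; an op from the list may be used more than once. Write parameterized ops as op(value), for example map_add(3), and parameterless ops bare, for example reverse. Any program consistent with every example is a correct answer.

filter_gt(8) | map_mul(7) | map_add(2) | map_add(-6) | count_odd

Check, running the answer program on each example:
  [-13, 29, 0, 37] -> [29, 37] -> [203, 259] -> [205, 261] -> [199, 255] -> 2
  [-43, -38, 14, -20, 44, 0, -22, 10, 26] -> [14, 44, 10, 26] -> [98, 308, 70, 182] -> [100, 310, 72, 184] -> [94, 304, 66, 178] -> 0
  [-17, 9, -34, 22, -35] -> [9, 22] -> [63, 154] -> [65, 156] -> [59, 150] -> 1
  [-24, 2, -7, 6, 1, -25, 4, 26, 48] -> [26, 48] -> [182, 336] -> [184, 338] -> [178, 332] -> 0
  [-11, -23, -4, -20] -> [] -> [] -> [] -> [] -> 0
  [37, 15, -17, -3, -37, 40, 8, -18, 3, -22] -> [37, 15, 40] -> [259, 105, 280] -> [261, 107, 282] -> [255, 101, 276] -> 2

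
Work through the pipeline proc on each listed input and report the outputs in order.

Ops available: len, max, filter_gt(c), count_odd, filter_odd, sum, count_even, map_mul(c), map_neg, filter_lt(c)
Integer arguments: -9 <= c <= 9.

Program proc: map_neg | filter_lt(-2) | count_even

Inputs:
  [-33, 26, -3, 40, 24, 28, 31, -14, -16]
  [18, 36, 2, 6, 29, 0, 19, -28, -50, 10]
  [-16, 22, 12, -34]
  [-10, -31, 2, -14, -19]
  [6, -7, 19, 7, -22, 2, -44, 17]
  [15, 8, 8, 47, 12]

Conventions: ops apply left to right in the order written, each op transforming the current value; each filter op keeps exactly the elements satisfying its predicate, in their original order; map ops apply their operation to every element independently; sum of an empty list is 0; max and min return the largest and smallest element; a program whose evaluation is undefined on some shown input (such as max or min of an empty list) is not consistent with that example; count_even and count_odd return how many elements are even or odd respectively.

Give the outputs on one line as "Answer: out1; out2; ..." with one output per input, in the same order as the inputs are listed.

4; 4; 2; 0; 1; 3

Execution, op by op:
  [-33, 26, -3, 40, 24, 28, 31, -14, -16] -> [33, -26, 3, -40, -24, -28, -31, 14, 16] -> [-26, -40, -24, -28, -31] -> 4
  [18, 36, 2, 6, 29, 0, 19, -28, -50, 10] -> [-18, -36, -2, -6, -29, 0, -19, 28, 50, -10] -> [-18, -36, -6, -29, -19, -10] -> 4
  [-16, 22, 12, -34] -> [16, -22, -12, 34] -> [-22, -12] -> 2
  [-10, -31, 2, -14, -19] -> [10, 31, -2, 14, 19] -> [] -> 0
  [6, -7, 19, 7, -22, 2, -44, 17] -> [-6, 7, -19, -7, 22, -2, 44, -17] -> [-6, -19, -7, -17] -> 1
  [15, 8, 8, 47, 12] -> [-15, -8, -8, -47, -12] -> [-15, -8, -8, -47, -12] -> 3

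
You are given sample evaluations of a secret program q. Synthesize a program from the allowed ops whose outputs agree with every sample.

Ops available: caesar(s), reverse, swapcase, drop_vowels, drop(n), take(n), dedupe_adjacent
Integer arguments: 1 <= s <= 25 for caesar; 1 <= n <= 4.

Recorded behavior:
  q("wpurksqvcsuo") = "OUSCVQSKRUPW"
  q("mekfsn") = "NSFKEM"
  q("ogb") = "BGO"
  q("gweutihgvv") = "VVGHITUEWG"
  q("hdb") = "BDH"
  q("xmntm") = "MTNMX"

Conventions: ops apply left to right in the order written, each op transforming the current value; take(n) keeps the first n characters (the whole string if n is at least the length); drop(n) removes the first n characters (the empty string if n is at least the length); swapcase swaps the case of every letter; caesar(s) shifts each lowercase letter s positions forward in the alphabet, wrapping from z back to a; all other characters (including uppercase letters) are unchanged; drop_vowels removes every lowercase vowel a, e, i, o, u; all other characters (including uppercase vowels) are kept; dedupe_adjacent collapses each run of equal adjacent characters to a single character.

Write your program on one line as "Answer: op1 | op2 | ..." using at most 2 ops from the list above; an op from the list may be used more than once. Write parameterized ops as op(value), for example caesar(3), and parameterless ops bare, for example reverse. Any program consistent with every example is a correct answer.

reverse | swapcase

Check, running the answer program on each example:
  "wpurksqvcsuo" -> "ouscvqskrupw" -> "OUSCVQSKRUPW"
  "mekfsn" -> "nsfkem" -> "NSFKEM"
  "ogb" -> "bgo" -> "BGO"
  "gweutihgvv" -> "vvghituewg" -> "VVGHITUEWG"
  "hdb" -> "bdh" -> "BDH"
  "xmntm" -> "mtnmx" -> "MTNMX"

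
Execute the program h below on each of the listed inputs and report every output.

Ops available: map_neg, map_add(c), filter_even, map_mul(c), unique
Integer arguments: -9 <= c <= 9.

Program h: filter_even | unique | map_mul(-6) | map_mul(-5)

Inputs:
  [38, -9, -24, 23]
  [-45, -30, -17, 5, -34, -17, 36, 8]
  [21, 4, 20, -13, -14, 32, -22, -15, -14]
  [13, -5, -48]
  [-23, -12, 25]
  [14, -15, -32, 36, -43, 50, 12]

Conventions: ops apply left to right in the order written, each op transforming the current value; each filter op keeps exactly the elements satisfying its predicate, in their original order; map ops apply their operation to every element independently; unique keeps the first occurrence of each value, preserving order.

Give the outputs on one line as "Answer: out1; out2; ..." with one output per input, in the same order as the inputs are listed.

[1140, -720]; [-900, -1020, 1080, 240]; [120, 600, -420, 960, -660]; [-1440]; [-360]; [420, -960, 1080, 1500, 360]

Execution, op by op:
  [38, -9, -24, 23] -> [38, -24] -> [38, -24] -> [-228, 144] -> [1140, -720]
  [-45, -30, -17, 5, -34, -17, 36, 8] -> [-30, -34, 36, 8] -> [-30, -34, 36, 8] -> [180, 204, -216, -48] -> [-900, -1020, 1080, 240]
  [21, 4, 20, -13, -14, 32, -22, -15, -14] -> [4, 20, -14, 32, -22, -14] -> [4, 20, -14, 32, -22] -> [-24, -120, 84, -192, 132] -> [120, 600, -420, 960, -660]
  [13, -5, -48] -> [-48] -> [-48] -> [288] -> [-1440]
  [-23, -12, 25] -> [-12] -> [-12] -> [72] -> [-360]
  [14, -15, -32, 36, -43, 50, 12] -> [14, -32, 36, 50, 12] -> [14, -32, 36, 50, 12] -> [-84, 192, -216, -300, -72] -> [420, -960, 1080, 1500, 360]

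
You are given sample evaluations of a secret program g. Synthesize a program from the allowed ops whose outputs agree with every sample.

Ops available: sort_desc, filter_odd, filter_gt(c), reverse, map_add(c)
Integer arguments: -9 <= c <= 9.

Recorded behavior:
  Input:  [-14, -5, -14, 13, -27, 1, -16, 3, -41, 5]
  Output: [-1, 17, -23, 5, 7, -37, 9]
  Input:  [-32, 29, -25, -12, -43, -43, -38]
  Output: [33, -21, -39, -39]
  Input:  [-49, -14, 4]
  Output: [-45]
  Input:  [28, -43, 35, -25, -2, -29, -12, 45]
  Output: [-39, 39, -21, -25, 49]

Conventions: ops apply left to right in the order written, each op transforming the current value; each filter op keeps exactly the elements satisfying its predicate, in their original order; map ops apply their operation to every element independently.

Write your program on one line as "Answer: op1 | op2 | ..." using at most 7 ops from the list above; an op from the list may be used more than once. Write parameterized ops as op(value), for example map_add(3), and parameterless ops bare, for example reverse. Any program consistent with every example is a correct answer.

filter_odd | map_add(1) | reverse | map_add(5) | reverse | map_add(-2)

Check, running the answer program on each example:
  [-14, -5, -14, 13, -27, 1, -16, 3, -41, 5] -> [-5, 13, -27, 1, 3, -41, 5] -> [-4, 14, -26, 2, 4, -40, 6] -> [6, -40, 4, 2, -26, 14, -4] -> [11, -35, 9, 7, -21, 19, 1] -> [1, 19, -21, 7, 9, -35, 11] -> [-1, 17, -23, 5, 7, -37, 9]
  [-32, 29, -25, -12, -43, -43, -38] -> [29, -25, -43, -43] -> [30, -24, -42, -42] -> [-42, -42, -24, 30] -> [-37, -37, -19, 35] -> [35, -19, -37, -37] -> [33, -21, -39, -39]
  [-49, -14, 4] -> [-49] -> [-48] -> [-48] -> [-43] -> [-43] -> [-45]
  [28, -43, 35, -25, -2, -29, -12, 45] -> [-43, 35, -25, -29, 45] -> [-42, 36, -24, -28, 46] -> [46, -28, -24, 36, -42] -> [51, -23, -19, 41, -37] -> [-37, 41, -19, -23, 51] -> [-39, 39, -21, -25, 49]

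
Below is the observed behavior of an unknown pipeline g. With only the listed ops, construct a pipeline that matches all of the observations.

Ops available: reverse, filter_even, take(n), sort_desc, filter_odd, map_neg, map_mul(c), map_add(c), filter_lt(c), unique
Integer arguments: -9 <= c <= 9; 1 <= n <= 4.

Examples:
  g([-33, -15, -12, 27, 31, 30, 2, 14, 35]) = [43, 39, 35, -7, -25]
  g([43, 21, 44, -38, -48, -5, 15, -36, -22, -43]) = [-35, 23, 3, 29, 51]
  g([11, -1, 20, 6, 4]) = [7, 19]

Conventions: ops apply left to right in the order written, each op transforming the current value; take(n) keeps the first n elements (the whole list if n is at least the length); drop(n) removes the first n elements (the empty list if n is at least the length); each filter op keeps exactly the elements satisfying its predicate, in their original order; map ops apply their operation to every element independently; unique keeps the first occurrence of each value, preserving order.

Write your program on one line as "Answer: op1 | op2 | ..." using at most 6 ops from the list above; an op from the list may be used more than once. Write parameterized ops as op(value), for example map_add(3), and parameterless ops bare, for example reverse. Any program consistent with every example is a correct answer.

map_neg | reverse | map_add(-8) | map_neg | filter_odd

Check, running the answer program on each example:
  [-33, -15, -12, 27, 31, 30, 2, 14, 35] -> [33, 15, 12, -27, -31, -30, -2, -14, -35] -> [-35, -14, -2, -30, -31, -27, 12, 15, 33] -> [-43, -22, -10, -38, -39, -35, 4, 7, 25] -> [43, 22, 10, 38, 39, 35, -4, -7, -25] -> [43, 39, 35, -7, -25]
  [43, 21, 44, -38, -48, -5, 15, -36, -22, -43] -> [-43, -21, -44, 38, 48, 5, -15, 36, 22, 43] -> [43, 22, 36, -15, 5, 48, 38, -44, -21, -43] -> [35, 14, 28, -23, -3, 40, 30, -52, -29, -51] -> [-35, -14, -28, 23, 3, -40, -30, 52, 29, 51] -> [-35, 23, 3, 29, 51]
  [11, -1, 20, 6, 4] -> [-11, 1, -20, -6, -4] -> [-4, -6, -20, 1, -11] -> [-12, -14, -28, -7, -19] -> [12, 14, 28, 7, 19] -> [7, 19]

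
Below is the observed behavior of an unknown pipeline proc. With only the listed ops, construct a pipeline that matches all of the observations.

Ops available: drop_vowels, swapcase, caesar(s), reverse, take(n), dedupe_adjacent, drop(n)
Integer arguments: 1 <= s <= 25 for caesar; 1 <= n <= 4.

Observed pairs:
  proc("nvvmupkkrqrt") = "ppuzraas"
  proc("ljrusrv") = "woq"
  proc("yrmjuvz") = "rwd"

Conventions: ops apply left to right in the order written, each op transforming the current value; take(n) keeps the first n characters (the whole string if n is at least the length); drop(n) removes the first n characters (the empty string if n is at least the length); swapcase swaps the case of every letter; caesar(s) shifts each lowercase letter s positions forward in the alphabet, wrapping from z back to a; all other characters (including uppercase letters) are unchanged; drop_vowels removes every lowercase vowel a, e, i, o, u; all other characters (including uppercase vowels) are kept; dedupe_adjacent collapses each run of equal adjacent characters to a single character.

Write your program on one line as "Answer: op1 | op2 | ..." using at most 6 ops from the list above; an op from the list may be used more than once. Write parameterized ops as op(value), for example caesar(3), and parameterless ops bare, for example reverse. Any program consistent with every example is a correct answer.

swapcase | reverse | drop(4) | swapcase | caesar(5)

Check, running the answer program on each example:
  "nvvmupkkrqrt" -> "NVVMUPKKRQRT" -> "TRQRKKPUMVVN" -> "KKPUMVVN" -> "kkpumvvn" -> "ppuzraas"
  "ljrusrv" -> "LJRUSRV" -> "VRSURJL" -> "RJL" -> "rjl" -> "woq"
  "yrmjuvz" -> "YRMJUVZ" -> "ZVUJMRY" -> "MRY" -> "mry" -> "rwd"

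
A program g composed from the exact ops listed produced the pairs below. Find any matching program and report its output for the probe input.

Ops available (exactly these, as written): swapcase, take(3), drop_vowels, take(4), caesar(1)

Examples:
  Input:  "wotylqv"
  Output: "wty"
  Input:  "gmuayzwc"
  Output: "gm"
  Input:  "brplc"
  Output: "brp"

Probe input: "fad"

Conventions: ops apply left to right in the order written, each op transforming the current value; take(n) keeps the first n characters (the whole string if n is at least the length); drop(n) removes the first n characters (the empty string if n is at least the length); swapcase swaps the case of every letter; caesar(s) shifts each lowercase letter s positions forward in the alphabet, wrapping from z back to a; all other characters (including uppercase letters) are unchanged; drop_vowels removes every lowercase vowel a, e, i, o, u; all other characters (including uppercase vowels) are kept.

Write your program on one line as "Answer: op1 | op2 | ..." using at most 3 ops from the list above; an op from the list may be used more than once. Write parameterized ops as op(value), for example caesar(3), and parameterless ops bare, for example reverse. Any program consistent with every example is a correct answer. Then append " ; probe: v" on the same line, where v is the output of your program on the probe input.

take(4) | drop_vowels | take(3) ; probe: "fd"

Check, running the answer program on each example:
  "wotylqv" -> "woty" -> "wty" -> "wty"
  "gmuayzwc" -> "gmua" -> "gm" -> "gm"
  "brplc" -> "brpl" -> "brpl" -> "brp"
  probe: "fad" -> "fad" -> "fd" -> "fd"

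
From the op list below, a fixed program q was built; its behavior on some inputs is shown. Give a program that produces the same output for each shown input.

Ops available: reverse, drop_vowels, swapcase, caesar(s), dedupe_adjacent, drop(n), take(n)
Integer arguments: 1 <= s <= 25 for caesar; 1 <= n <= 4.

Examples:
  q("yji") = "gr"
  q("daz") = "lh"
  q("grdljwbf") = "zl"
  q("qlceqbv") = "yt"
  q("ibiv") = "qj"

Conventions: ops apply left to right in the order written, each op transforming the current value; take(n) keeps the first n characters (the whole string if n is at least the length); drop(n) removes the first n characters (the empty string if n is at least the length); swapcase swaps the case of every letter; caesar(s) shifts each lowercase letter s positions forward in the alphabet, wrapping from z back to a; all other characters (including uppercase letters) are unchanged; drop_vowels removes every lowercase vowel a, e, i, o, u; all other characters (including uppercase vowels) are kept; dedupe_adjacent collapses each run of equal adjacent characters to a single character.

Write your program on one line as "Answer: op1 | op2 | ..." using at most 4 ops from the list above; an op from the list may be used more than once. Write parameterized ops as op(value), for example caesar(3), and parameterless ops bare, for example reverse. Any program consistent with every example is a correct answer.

take(3) | caesar(8) | drop_vowels | take(2)

Check, running the answer program on each example:
  "yji" -> "yji" -> "grq" -> "grq" -> "gr"
  "daz" -> "daz" -> "lih" -> "lh" -> "lh"
  "grdljwbf" -> "grd" -> "ozl" -> "zl" -> "zl"
  "qlceqbv" -> "qlc" -> "ytk" -> "ytk" -> "yt"
  "ibiv" -> "ibi" -> "qjq" -> "qjq" -> "qj"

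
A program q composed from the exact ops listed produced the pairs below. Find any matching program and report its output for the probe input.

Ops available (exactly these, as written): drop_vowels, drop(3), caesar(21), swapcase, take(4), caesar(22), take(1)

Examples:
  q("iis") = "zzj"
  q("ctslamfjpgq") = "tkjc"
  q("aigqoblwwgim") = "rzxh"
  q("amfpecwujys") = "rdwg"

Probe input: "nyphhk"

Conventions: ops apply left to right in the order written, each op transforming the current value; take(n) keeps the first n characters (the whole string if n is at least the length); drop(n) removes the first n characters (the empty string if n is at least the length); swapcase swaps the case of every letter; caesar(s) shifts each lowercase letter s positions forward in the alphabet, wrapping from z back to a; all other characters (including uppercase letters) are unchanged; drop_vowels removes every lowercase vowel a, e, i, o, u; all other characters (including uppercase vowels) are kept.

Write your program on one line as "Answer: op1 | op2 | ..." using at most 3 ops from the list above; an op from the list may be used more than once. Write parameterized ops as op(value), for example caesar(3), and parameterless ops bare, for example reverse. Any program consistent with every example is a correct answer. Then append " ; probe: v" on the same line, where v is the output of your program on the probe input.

caesar(22) | take(4) | caesar(21) ; probe: "epgy"

Check, running the answer program on each example:
  "iis" -> "eeo" -> "eeo" -> "zzj"
  "ctslamfjpgq" -> "ypohwibflcm" -> "ypoh" -> "tkjc"
  "aigqoblwwgim" -> "wecmkxhsscei" -> "wecm" -> "rzxh"
  "amfpecwujys" -> "wiblaysqfuo" -> "wibl" -> "rdwg"
  probe: "nyphhk" -> "julddg" -> "juld" -> "epgy"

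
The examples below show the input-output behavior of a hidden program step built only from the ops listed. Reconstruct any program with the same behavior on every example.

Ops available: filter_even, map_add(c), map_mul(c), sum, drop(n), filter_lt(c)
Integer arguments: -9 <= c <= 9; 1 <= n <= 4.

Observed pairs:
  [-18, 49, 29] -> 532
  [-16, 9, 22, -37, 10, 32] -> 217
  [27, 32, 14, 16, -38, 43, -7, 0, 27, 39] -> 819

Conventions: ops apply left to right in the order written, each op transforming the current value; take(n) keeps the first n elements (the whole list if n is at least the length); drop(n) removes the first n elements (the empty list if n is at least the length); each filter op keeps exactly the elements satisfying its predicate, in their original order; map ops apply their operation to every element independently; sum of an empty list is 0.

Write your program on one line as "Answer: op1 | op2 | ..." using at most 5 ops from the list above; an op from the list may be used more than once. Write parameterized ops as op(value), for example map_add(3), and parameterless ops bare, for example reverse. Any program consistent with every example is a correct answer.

drop(1) | map_mul(7) | map_add(-7) | sum

Check, running the answer program on each example:
  [-18, 49, 29] -> [49, 29] -> [343, 203] -> [336, 196] -> 532
  [-16, 9, 22, -37, 10, 32] -> [9, 22, -37, 10, 32] -> [63, 154, -259, 70, 224] -> [56, 147, -266, 63, 217] -> 217
  [27, 32, 14, 16, -38, 43, -7, 0, 27, 39] -> [32, 14, 16, -38, 43, -7, 0, 27, 39] -> [224, 98, 112, -266, 301, -49, 0, 189, 273] -> [217, 91, 105, -273, 294, -56, -7, 182, 266] -> 819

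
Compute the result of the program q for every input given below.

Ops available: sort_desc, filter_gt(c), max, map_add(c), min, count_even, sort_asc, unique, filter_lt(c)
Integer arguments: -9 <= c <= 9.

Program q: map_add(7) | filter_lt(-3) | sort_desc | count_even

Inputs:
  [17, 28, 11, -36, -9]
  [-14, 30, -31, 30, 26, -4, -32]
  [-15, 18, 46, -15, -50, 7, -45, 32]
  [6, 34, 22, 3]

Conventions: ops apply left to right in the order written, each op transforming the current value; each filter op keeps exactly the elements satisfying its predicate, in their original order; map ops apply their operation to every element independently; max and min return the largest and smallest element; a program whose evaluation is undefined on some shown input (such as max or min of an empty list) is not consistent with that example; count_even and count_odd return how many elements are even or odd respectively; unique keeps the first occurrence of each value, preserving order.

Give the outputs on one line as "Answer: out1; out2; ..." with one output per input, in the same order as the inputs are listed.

Execution, op by op:
  [17, 28, 11, -36, -9] -> [24, 35, 18, -29, -2] -> [-29] -> [-29] -> 0
  [-14, 30, -31, 30, 26, -4, -32] -> [-7, 37, -24, 37, 33, 3, -25] -> [-7, -24, -25] -> [-7, -24, -25] -> 1
  [-15, 18, 46, -15, -50, 7, -45, 32] -> [-8, 25, 53, -8, -43, 14, -38, 39] -> [-8, -8, -43, -38] -> [-8, -8, -38, -43] -> 3
  [6, 34, 22, 3] -> [13, 41, 29, 10] -> [] -> [] -> 0

0; 1; 3; 0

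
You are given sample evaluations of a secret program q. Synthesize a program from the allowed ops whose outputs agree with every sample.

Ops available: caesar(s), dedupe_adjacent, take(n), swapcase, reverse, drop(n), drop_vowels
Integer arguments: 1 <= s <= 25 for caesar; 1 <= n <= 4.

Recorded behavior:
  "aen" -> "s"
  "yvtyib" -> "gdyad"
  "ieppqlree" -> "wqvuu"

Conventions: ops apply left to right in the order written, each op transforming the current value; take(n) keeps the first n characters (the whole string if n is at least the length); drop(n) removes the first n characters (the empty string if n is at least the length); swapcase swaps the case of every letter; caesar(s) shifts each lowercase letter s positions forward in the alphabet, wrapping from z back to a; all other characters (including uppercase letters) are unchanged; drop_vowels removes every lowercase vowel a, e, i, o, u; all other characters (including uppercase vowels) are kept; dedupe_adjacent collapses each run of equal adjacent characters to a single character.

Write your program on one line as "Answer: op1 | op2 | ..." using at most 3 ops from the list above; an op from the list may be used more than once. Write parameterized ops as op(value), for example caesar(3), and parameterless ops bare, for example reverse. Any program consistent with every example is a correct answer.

reverse | drop_vowels | caesar(5)

Check, running the answer program on each example:
  "aen" -> "nea" -> "n" -> "s"
  "yvtyib" -> "biytvy" -> "bytvy" -> "gdyad"
  "ieppqlree" -> "eerlqppei" -> "rlqpp" -> "wqvuu"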